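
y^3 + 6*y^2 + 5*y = y*(y + 1)*(y + 5)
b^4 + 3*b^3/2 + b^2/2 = b^2*(b + 1/2)*(b + 1)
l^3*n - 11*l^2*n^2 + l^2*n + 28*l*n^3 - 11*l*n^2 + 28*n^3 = (l - 7*n)*(l - 4*n)*(l*n + n)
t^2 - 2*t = t*(t - 2)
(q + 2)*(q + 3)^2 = q^3 + 8*q^2 + 21*q + 18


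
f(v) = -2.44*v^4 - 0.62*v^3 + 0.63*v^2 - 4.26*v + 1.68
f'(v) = -9.76*v^3 - 1.86*v^2 + 1.26*v - 4.26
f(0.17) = 0.97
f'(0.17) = -4.15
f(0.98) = -4.72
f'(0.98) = -14.00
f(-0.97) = 4.81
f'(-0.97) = 1.68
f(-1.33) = 2.28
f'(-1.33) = 13.74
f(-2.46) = -64.16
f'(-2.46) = 126.68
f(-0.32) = 3.10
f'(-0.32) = -4.53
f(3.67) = -478.76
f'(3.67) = -507.13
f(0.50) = -0.52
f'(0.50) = -5.32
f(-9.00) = -15465.81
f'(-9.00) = 6948.78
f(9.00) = -16446.45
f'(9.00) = -7258.62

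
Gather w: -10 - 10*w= -10*w - 10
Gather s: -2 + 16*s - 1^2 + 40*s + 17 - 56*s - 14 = 0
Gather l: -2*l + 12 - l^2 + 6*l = -l^2 + 4*l + 12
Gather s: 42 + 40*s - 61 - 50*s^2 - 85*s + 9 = -50*s^2 - 45*s - 10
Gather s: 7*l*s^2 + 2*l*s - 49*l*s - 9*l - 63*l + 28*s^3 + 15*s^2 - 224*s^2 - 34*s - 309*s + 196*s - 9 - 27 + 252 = -72*l + 28*s^3 + s^2*(7*l - 209) + s*(-47*l - 147) + 216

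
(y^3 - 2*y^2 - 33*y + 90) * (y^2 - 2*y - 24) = y^5 - 4*y^4 - 53*y^3 + 204*y^2 + 612*y - 2160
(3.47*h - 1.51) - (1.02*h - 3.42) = 2.45*h + 1.91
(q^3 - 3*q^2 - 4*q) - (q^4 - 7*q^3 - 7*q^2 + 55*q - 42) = -q^4 + 8*q^3 + 4*q^2 - 59*q + 42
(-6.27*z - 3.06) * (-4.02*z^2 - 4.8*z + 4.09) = 25.2054*z^3 + 42.3972*z^2 - 10.9563*z - 12.5154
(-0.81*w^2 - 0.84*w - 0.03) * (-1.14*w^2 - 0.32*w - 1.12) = 0.9234*w^4 + 1.2168*w^3 + 1.2102*w^2 + 0.9504*w + 0.0336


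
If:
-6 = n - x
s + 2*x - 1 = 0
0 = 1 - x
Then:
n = -5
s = -1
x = 1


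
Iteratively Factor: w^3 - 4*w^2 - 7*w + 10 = (w - 1)*(w^2 - 3*w - 10) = (w - 5)*(w - 1)*(w + 2)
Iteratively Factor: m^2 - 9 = (m + 3)*(m - 3)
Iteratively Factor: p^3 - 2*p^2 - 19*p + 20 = (p - 1)*(p^2 - p - 20) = (p - 1)*(p + 4)*(p - 5)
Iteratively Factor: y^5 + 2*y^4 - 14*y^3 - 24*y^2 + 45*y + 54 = (y + 3)*(y^4 - y^3 - 11*y^2 + 9*y + 18) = (y + 1)*(y + 3)*(y^3 - 2*y^2 - 9*y + 18) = (y + 1)*(y + 3)^2*(y^2 - 5*y + 6) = (y - 3)*(y + 1)*(y + 3)^2*(y - 2)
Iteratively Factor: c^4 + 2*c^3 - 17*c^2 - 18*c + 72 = (c - 3)*(c^3 + 5*c^2 - 2*c - 24) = (c - 3)*(c + 4)*(c^2 + c - 6) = (c - 3)*(c + 3)*(c + 4)*(c - 2)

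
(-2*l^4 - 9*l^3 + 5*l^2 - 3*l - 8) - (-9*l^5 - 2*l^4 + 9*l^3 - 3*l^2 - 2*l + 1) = 9*l^5 - 18*l^3 + 8*l^2 - l - 9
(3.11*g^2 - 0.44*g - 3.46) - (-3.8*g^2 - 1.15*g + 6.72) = 6.91*g^2 + 0.71*g - 10.18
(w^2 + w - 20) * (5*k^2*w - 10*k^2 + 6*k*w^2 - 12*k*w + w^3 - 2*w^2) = 5*k^2*w^3 - 5*k^2*w^2 - 110*k^2*w + 200*k^2 + 6*k*w^4 - 6*k*w^3 - 132*k*w^2 + 240*k*w + w^5 - w^4 - 22*w^3 + 40*w^2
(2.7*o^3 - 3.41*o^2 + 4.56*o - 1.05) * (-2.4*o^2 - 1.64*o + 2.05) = -6.48*o^5 + 3.756*o^4 + 0.183400000000001*o^3 - 11.9489*o^2 + 11.07*o - 2.1525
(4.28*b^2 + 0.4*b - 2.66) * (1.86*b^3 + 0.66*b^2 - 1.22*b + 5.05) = 7.9608*b^5 + 3.5688*b^4 - 9.9052*b^3 + 19.3704*b^2 + 5.2652*b - 13.433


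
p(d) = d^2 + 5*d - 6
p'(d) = 2*d + 5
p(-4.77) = -7.10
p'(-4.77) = -4.54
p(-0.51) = -8.29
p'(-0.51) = 3.98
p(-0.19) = -6.91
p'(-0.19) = 4.62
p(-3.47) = -11.31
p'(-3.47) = -1.94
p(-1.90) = -11.89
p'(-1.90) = 1.20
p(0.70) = -2.01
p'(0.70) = 6.40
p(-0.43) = -7.97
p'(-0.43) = 4.14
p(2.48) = 12.55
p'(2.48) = 9.96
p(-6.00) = 0.00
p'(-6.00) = -7.00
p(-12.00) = 78.00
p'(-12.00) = -19.00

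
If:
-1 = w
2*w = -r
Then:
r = 2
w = -1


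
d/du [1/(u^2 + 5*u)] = (-2*u - 5)/(u^2*(u + 5)^2)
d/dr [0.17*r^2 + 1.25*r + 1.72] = 0.34*r + 1.25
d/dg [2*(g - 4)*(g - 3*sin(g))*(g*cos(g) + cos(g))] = 2*(4 - g)*(g - 3*sin(g))*(g*sin(g) - sqrt(2)*cos(g + pi/4)) - 2*(g - 4)*(g + 1)*(3*cos(g) - 1)*cos(g) + 2*(g + 1)*(g - 3*sin(g))*cos(g)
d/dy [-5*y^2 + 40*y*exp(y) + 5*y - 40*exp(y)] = 40*y*exp(y) - 10*y + 5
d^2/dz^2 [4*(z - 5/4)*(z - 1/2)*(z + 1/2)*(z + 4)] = 48*z^2 + 66*z - 42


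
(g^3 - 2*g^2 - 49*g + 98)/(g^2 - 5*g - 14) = (g^2 + 5*g - 14)/(g + 2)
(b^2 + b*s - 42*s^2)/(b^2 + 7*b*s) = (b - 6*s)/b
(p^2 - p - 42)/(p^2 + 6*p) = (p - 7)/p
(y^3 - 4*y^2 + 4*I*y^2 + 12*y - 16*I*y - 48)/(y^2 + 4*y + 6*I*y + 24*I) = (y^2 - 2*y*(2 + I) + 8*I)/(y + 4)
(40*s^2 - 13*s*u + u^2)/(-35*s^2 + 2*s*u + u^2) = (-8*s + u)/(7*s + u)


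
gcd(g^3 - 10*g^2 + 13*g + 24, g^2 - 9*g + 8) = g - 8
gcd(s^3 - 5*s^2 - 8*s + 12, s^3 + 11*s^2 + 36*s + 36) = s + 2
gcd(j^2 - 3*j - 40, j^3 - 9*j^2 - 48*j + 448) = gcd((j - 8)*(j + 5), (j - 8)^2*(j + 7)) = j - 8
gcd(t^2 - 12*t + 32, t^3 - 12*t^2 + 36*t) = 1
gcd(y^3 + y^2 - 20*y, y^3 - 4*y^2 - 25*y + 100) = y^2 + y - 20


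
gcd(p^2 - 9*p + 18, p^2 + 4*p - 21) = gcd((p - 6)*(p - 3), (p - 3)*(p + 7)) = p - 3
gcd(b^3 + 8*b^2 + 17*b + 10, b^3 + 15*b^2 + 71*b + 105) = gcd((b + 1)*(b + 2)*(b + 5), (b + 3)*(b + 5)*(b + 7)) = b + 5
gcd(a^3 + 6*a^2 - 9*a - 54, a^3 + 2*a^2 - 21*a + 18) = a^2 + 3*a - 18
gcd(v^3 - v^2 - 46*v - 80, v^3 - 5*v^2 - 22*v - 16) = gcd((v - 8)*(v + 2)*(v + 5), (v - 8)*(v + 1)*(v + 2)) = v^2 - 6*v - 16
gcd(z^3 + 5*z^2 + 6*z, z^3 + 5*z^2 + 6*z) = z^3 + 5*z^2 + 6*z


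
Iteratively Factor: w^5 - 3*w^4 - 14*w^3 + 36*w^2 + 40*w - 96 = (w + 3)*(w^4 - 6*w^3 + 4*w^2 + 24*w - 32) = (w - 2)*(w + 3)*(w^3 - 4*w^2 - 4*w + 16) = (w - 2)^2*(w + 3)*(w^2 - 2*w - 8) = (w - 4)*(w - 2)^2*(w + 3)*(w + 2)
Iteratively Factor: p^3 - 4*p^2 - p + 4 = (p - 1)*(p^2 - 3*p - 4) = (p - 4)*(p - 1)*(p + 1)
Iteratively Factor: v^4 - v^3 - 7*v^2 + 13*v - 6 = (v - 2)*(v^3 + v^2 - 5*v + 3) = (v - 2)*(v + 3)*(v^2 - 2*v + 1) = (v - 2)*(v - 1)*(v + 3)*(v - 1)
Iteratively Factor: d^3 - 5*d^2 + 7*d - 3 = (d - 3)*(d^2 - 2*d + 1) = (d - 3)*(d - 1)*(d - 1)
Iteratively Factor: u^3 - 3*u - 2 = (u - 2)*(u^2 + 2*u + 1) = (u - 2)*(u + 1)*(u + 1)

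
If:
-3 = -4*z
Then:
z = 3/4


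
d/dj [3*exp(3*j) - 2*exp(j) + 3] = (9*exp(2*j) - 2)*exp(j)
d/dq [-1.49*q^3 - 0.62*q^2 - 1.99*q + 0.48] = -4.47*q^2 - 1.24*q - 1.99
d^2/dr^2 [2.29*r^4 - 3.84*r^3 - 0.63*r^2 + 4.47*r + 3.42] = 27.48*r^2 - 23.04*r - 1.26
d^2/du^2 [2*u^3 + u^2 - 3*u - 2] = 12*u + 2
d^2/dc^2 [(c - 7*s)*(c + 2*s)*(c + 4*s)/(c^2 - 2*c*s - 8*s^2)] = 48*s^2/(-c^3 + 12*c^2*s - 48*c*s^2 + 64*s^3)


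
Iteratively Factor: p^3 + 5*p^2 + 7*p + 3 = (p + 1)*(p^2 + 4*p + 3) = (p + 1)*(p + 3)*(p + 1)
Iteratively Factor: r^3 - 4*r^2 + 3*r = (r - 1)*(r^2 - 3*r) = r*(r - 1)*(r - 3)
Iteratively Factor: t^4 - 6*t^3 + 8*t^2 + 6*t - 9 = (t + 1)*(t^3 - 7*t^2 + 15*t - 9) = (t - 1)*(t + 1)*(t^2 - 6*t + 9) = (t - 3)*(t - 1)*(t + 1)*(t - 3)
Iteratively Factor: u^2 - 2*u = (u)*(u - 2)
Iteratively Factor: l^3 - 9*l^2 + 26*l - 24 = (l - 4)*(l^2 - 5*l + 6) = (l - 4)*(l - 3)*(l - 2)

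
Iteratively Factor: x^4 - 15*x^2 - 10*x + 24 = (x - 1)*(x^3 + x^2 - 14*x - 24) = (x - 1)*(x + 2)*(x^2 - x - 12) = (x - 4)*(x - 1)*(x + 2)*(x + 3)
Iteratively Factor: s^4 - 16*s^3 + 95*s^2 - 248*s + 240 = (s - 3)*(s^3 - 13*s^2 + 56*s - 80) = (s - 5)*(s - 3)*(s^2 - 8*s + 16) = (s - 5)*(s - 4)*(s - 3)*(s - 4)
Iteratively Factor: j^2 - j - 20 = (j + 4)*(j - 5)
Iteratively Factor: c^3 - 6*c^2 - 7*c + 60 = (c - 5)*(c^2 - c - 12) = (c - 5)*(c - 4)*(c + 3)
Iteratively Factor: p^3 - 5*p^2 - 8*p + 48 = (p + 3)*(p^2 - 8*p + 16) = (p - 4)*(p + 3)*(p - 4)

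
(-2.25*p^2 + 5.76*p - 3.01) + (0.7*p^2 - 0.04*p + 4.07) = -1.55*p^2 + 5.72*p + 1.06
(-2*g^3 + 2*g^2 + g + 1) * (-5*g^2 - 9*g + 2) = 10*g^5 + 8*g^4 - 27*g^3 - 10*g^2 - 7*g + 2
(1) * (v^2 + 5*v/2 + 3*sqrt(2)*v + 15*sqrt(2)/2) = v^2 + 5*v/2 + 3*sqrt(2)*v + 15*sqrt(2)/2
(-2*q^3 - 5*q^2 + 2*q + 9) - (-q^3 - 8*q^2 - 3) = -q^3 + 3*q^2 + 2*q + 12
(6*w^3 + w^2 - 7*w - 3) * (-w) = -6*w^4 - w^3 + 7*w^2 + 3*w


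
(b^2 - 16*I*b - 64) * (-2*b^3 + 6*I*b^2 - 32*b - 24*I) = -2*b^5 + 38*I*b^4 + 192*b^3 + 104*I*b^2 + 1664*b + 1536*I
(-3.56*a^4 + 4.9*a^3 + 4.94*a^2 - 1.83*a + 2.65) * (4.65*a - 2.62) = -16.554*a^5 + 32.1122*a^4 + 10.133*a^3 - 21.4523*a^2 + 17.1171*a - 6.943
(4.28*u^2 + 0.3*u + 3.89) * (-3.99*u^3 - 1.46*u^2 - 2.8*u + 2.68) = -17.0772*u^5 - 7.4458*u^4 - 27.9431*u^3 + 4.951*u^2 - 10.088*u + 10.4252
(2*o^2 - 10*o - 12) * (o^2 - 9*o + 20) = 2*o^4 - 28*o^3 + 118*o^2 - 92*o - 240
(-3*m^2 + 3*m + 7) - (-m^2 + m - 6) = -2*m^2 + 2*m + 13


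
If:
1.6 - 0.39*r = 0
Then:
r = 4.10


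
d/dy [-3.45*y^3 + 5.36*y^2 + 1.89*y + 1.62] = -10.35*y^2 + 10.72*y + 1.89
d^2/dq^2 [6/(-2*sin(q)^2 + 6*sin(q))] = 3*(4*sin(q) - 9 + 3/sin(q) + 18/sin(q)^2 - 18/sin(q)^3)/(sin(q) - 3)^3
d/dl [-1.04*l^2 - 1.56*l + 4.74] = -2.08*l - 1.56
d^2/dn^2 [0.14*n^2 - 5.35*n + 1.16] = 0.280000000000000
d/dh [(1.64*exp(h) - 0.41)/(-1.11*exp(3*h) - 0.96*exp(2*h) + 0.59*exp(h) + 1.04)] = (3.6408*exp(3*h) + 0.2091*exp(2*h) - 0.7872*exp(h) + 1.9475)*exp(h)/(1.2321*exp(6*h) + 2.1312*exp(5*h) - 0.3882*exp(4*h) - 3.4416*exp(3*h) - 1.6487*exp(2*h) + 1.2272*exp(h) + 1.0816)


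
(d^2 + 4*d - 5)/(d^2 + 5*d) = (d - 1)/d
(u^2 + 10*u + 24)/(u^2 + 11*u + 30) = (u + 4)/(u + 5)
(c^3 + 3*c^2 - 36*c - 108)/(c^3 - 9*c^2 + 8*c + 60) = (c^2 + 9*c + 18)/(c^2 - 3*c - 10)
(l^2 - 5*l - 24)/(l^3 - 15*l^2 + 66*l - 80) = (l + 3)/(l^2 - 7*l + 10)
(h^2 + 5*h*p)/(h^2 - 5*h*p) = (h + 5*p)/(h - 5*p)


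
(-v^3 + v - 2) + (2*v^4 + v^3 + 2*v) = 2*v^4 + 3*v - 2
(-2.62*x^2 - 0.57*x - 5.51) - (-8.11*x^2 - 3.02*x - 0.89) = 5.49*x^2 + 2.45*x - 4.62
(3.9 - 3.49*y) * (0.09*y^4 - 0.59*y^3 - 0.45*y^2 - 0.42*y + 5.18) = -0.3141*y^5 + 2.4101*y^4 - 0.730499999999999*y^3 - 0.2892*y^2 - 19.7162*y + 20.202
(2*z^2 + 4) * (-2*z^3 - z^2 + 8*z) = -4*z^5 - 2*z^4 + 8*z^3 - 4*z^2 + 32*z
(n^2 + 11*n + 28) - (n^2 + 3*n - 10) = 8*n + 38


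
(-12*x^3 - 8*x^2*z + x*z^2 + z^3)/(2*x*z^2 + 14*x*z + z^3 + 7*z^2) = (-6*x^2 - x*z + z^2)/(z*(z + 7))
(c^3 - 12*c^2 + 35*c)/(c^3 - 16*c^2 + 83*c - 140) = c/(c - 4)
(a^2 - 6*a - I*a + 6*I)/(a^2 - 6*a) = (a - I)/a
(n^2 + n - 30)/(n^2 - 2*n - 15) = (n + 6)/(n + 3)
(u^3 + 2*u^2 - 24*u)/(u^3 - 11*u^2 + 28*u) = (u + 6)/(u - 7)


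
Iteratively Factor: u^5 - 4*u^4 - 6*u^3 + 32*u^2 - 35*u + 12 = (u - 1)*(u^4 - 3*u^3 - 9*u^2 + 23*u - 12) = (u - 4)*(u - 1)*(u^3 + u^2 - 5*u + 3) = (u - 4)*(u - 1)^2*(u^2 + 2*u - 3) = (u - 4)*(u - 1)^3*(u + 3)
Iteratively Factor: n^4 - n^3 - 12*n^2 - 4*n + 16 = (n - 1)*(n^3 - 12*n - 16) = (n - 1)*(n + 2)*(n^2 - 2*n - 8) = (n - 1)*(n + 2)^2*(n - 4)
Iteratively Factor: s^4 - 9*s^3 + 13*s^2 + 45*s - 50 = (s - 5)*(s^3 - 4*s^2 - 7*s + 10) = (s - 5)*(s + 2)*(s^2 - 6*s + 5) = (s - 5)^2*(s + 2)*(s - 1)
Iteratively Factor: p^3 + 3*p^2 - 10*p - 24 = (p + 4)*(p^2 - p - 6) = (p + 2)*(p + 4)*(p - 3)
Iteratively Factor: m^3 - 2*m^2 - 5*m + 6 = (m - 3)*(m^2 + m - 2) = (m - 3)*(m - 1)*(m + 2)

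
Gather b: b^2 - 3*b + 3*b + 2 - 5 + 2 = b^2 - 1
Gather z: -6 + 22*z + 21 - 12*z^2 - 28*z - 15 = -12*z^2 - 6*z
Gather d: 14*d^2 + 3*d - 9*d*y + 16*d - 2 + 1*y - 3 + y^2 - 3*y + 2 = 14*d^2 + d*(19 - 9*y) + y^2 - 2*y - 3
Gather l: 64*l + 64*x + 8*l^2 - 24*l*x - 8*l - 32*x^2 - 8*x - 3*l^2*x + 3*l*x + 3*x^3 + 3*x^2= l^2*(8 - 3*x) + l*(56 - 21*x) + 3*x^3 - 29*x^2 + 56*x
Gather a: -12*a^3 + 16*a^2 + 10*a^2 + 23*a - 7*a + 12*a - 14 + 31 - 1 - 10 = -12*a^3 + 26*a^2 + 28*a + 6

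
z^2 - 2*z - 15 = (z - 5)*(z + 3)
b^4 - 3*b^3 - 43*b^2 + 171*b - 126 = (b - 6)*(b - 3)*(b - 1)*(b + 7)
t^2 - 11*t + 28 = (t - 7)*(t - 4)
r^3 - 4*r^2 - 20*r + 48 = (r - 6)*(r - 2)*(r + 4)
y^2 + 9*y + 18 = (y + 3)*(y + 6)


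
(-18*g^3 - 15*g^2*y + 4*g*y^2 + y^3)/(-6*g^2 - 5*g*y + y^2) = (-18*g^2 + 3*g*y + y^2)/(-6*g + y)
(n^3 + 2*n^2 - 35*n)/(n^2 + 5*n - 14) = n*(n - 5)/(n - 2)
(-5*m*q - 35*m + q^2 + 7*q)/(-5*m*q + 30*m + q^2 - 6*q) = (q + 7)/(q - 6)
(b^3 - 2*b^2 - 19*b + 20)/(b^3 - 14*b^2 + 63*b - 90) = (b^2 + 3*b - 4)/(b^2 - 9*b + 18)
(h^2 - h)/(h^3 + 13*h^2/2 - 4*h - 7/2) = 2*h/(2*h^2 + 15*h + 7)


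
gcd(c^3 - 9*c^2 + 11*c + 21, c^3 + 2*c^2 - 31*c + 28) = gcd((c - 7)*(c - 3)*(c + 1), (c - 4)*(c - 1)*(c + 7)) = 1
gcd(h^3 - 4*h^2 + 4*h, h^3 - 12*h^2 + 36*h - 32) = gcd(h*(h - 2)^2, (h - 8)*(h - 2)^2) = h^2 - 4*h + 4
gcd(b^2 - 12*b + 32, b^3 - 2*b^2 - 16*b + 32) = b - 4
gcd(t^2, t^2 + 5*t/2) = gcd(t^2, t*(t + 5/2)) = t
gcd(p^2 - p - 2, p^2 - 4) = p - 2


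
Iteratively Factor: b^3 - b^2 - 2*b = (b + 1)*(b^2 - 2*b) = (b - 2)*(b + 1)*(b)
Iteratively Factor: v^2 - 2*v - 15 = (v - 5)*(v + 3)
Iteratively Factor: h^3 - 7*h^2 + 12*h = (h)*(h^2 - 7*h + 12) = h*(h - 4)*(h - 3)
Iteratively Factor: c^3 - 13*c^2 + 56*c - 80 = (c - 5)*(c^2 - 8*c + 16) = (c - 5)*(c - 4)*(c - 4)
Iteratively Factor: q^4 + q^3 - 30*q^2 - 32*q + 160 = (q + 4)*(q^3 - 3*q^2 - 18*q + 40) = (q - 5)*(q + 4)*(q^2 + 2*q - 8) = (q - 5)*(q + 4)^2*(q - 2)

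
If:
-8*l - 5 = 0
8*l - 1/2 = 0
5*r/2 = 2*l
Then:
No Solution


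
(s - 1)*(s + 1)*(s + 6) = s^3 + 6*s^2 - s - 6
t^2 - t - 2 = (t - 2)*(t + 1)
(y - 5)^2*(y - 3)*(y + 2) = y^4 - 11*y^3 + 29*y^2 + 35*y - 150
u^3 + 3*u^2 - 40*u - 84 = (u - 6)*(u + 2)*(u + 7)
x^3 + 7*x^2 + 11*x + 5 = (x + 1)^2*(x + 5)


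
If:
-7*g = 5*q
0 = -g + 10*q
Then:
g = 0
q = 0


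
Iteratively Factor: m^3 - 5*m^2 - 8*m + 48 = (m - 4)*(m^2 - m - 12) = (m - 4)*(m + 3)*(m - 4)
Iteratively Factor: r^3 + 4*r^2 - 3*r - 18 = (r + 3)*(r^2 + r - 6) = (r + 3)^2*(r - 2)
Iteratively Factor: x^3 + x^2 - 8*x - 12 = (x - 3)*(x^2 + 4*x + 4) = (x - 3)*(x + 2)*(x + 2)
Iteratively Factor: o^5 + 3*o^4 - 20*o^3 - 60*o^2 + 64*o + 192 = (o + 3)*(o^4 - 20*o^2 + 64) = (o + 2)*(o + 3)*(o^3 - 2*o^2 - 16*o + 32) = (o + 2)*(o + 3)*(o + 4)*(o^2 - 6*o + 8) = (o - 2)*(o + 2)*(o + 3)*(o + 4)*(o - 4)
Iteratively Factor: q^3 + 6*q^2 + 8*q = (q + 4)*(q^2 + 2*q) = q*(q + 4)*(q + 2)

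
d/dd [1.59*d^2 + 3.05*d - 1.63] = 3.18*d + 3.05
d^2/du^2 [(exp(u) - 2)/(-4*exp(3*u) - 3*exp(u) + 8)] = ((36 - 18*exp(u))*(4*exp(2*u) + 1)^2*exp(u) + 3*((exp(u) - 2)*(12*exp(2*u) + 1) + (8*exp(2*u) + 2)*exp(u))*(4*exp(3*u) + 3*exp(u) - 8) - (4*exp(3*u) + 3*exp(u) - 8)^2)*exp(u)/(4*exp(3*u) + 3*exp(u) - 8)^3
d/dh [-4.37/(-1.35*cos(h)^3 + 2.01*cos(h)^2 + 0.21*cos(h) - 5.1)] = (17.6985*cos(h)^2 - 17.5674*cos(h) - 0.9177)*sin(h)/(1.35*cos(h)^3 - 2.01*cos(h)^2 - 0.21*cos(h) + 5.1)^2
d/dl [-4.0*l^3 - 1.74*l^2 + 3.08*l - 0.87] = -12.0*l^2 - 3.48*l + 3.08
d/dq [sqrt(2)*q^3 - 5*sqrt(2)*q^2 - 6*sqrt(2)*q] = sqrt(2)*(3*q^2 - 10*q - 6)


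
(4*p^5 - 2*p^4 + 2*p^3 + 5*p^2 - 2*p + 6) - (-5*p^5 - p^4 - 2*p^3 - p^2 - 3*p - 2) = 9*p^5 - p^4 + 4*p^3 + 6*p^2 + p + 8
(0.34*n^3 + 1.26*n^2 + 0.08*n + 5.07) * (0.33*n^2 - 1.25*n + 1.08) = 0.1122*n^5 - 0.00920000000000004*n^4 - 1.1814*n^3 + 2.9339*n^2 - 6.2511*n + 5.4756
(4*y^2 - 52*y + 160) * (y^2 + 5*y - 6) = 4*y^4 - 32*y^3 - 124*y^2 + 1112*y - 960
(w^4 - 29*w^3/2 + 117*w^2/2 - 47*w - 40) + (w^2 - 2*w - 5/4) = w^4 - 29*w^3/2 + 119*w^2/2 - 49*w - 165/4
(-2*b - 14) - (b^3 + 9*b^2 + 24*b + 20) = -b^3 - 9*b^2 - 26*b - 34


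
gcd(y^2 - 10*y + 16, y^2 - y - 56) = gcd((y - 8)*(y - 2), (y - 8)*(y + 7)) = y - 8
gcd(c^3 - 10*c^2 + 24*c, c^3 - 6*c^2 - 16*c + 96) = c^2 - 10*c + 24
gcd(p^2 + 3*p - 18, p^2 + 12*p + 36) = p + 6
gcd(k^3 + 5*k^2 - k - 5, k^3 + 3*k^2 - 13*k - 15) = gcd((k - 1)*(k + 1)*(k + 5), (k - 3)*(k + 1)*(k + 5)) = k^2 + 6*k + 5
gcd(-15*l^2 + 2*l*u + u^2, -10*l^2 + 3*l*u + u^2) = 5*l + u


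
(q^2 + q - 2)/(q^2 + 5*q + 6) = (q - 1)/(q + 3)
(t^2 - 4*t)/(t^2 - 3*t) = (t - 4)/(t - 3)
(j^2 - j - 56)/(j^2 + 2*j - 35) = (j - 8)/(j - 5)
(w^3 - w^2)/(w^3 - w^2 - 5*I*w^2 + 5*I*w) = w/(w - 5*I)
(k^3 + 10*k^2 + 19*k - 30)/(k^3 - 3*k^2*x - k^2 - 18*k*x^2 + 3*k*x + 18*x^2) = (-k^2 - 11*k - 30)/(-k^2 + 3*k*x + 18*x^2)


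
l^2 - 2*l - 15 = (l - 5)*(l + 3)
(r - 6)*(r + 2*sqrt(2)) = r^2 - 6*r + 2*sqrt(2)*r - 12*sqrt(2)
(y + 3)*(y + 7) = y^2 + 10*y + 21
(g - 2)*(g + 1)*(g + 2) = g^3 + g^2 - 4*g - 4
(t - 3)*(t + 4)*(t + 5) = t^3 + 6*t^2 - 7*t - 60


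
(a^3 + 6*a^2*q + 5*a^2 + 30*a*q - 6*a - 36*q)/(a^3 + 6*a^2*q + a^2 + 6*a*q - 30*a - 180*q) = (a - 1)/(a - 5)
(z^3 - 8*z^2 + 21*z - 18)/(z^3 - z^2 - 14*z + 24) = (z - 3)/(z + 4)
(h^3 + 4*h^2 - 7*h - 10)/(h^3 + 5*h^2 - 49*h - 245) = (h^2 - h - 2)/(h^2 - 49)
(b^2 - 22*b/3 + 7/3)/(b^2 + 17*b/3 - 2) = (b - 7)/(b + 6)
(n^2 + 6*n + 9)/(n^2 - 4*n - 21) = (n + 3)/(n - 7)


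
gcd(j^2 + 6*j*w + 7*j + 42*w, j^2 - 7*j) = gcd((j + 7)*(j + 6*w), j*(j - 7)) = 1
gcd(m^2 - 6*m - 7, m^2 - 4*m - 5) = m + 1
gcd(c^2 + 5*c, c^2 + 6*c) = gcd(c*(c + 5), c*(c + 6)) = c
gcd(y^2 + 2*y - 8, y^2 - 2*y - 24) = y + 4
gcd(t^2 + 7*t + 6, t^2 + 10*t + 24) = t + 6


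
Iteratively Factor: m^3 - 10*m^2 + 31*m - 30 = (m - 2)*(m^2 - 8*m + 15) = (m - 3)*(m - 2)*(m - 5)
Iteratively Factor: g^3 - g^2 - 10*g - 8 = (g + 2)*(g^2 - 3*g - 4) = (g - 4)*(g + 2)*(g + 1)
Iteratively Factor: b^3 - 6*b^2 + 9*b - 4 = (b - 1)*(b^2 - 5*b + 4) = (b - 4)*(b - 1)*(b - 1)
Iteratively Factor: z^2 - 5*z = (z)*(z - 5)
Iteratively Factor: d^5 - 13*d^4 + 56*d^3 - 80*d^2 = (d - 4)*(d^4 - 9*d^3 + 20*d^2) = (d - 5)*(d - 4)*(d^3 - 4*d^2) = d*(d - 5)*(d - 4)*(d^2 - 4*d) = d*(d - 5)*(d - 4)^2*(d)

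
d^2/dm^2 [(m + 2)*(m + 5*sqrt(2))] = 2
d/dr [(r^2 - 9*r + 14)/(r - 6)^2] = (26 - 3*r)/(r^3 - 18*r^2 + 108*r - 216)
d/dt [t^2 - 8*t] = 2*t - 8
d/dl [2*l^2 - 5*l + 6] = 4*l - 5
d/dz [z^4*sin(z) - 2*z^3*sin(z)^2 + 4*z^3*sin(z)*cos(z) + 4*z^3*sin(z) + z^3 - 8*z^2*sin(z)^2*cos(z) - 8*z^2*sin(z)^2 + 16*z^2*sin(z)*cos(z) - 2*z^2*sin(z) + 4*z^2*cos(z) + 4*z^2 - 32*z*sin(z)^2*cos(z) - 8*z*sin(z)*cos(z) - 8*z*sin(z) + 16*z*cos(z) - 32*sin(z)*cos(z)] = z^4*cos(z) - 2*z^3*sin(2*z) + 4*sqrt(2)*z^3*sin(z + pi/4) + 4*z^3*cos(2*z) + 10*z^2*sin(z) - 2*z^2*sin(2*z) - 6*z^2*sin(3*z) - 2*z^2*cos(z) + 19*z^2*cos(2*z) - 12*z*sin(z) + 16*z*sin(2*z) - 24*z*sin(3*z) - 4*z*cos(z) + 4*z*cos(3*z) - 8*sin(z) - 4*sin(2*z) + 8*cos(z) - 32*cos(2*z) + 8*cos(3*z)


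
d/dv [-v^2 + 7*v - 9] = 7 - 2*v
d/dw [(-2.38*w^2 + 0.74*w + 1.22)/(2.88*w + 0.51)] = (-6.8544*w^2 - 2.4276*w - 3.1362)/(8.2944*w^2 + 2.9376*w + 0.2601)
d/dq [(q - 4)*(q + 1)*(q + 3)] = 3*q^2 - 13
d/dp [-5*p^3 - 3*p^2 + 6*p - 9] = -15*p^2 - 6*p + 6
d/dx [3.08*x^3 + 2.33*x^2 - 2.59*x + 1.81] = 9.24*x^2 + 4.66*x - 2.59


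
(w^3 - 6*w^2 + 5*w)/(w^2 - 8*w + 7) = w*(w - 5)/(w - 7)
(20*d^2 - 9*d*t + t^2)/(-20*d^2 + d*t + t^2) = (-5*d + t)/(5*d + t)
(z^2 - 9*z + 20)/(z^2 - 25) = (z - 4)/(z + 5)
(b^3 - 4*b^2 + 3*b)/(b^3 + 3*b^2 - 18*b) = (b - 1)/(b + 6)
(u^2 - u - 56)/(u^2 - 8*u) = (u + 7)/u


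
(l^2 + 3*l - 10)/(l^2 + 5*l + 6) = (l^2 + 3*l - 10)/(l^2 + 5*l + 6)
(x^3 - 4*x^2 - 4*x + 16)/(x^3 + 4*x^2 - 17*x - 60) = (x^2 - 4)/(x^2 + 8*x + 15)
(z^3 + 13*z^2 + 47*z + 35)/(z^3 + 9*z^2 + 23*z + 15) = (z + 7)/(z + 3)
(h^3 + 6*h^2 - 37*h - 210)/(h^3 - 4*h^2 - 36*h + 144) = (h^2 + 12*h + 35)/(h^2 + 2*h - 24)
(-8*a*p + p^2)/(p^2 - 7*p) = (-8*a + p)/(p - 7)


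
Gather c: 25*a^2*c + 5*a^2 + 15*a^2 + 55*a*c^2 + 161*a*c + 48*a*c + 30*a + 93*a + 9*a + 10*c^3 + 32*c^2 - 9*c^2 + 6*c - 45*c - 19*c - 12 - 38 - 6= 20*a^2 + 132*a + 10*c^3 + c^2*(55*a + 23) + c*(25*a^2 + 209*a - 58) - 56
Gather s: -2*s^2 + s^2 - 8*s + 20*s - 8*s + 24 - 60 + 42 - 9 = -s^2 + 4*s - 3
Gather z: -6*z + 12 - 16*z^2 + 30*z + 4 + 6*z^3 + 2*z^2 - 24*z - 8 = 6*z^3 - 14*z^2 + 8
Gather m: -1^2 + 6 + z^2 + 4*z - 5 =z^2 + 4*z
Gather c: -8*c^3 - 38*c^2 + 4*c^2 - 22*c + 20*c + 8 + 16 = -8*c^3 - 34*c^2 - 2*c + 24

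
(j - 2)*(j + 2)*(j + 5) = j^3 + 5*j^2 - 4*j - 20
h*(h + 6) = h^2 + 6*h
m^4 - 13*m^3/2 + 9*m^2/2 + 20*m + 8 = (m - 4)^2*(m + 1/2)*(m + 1)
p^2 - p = p*(p - 1)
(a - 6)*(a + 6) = a^2 - 36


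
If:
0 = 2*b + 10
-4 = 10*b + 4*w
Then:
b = -5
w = 23/2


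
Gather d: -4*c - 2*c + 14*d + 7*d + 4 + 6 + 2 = -6*c + 21*d + 12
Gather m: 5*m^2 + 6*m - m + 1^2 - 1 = 5*m^2 + 5*m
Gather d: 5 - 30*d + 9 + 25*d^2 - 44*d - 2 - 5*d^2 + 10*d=20*d^2 - 64*d + 12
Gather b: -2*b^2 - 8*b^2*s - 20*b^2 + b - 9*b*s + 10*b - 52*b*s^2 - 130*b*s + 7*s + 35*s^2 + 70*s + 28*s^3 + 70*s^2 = b^2*(-8*s - 22) + b*(-52*s^2 - 139*s + 11) + 28*s^3 + 105*s^2 + 77*s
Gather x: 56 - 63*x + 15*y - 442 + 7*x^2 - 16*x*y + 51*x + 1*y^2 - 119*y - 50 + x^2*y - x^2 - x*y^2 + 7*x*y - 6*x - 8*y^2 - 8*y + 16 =x^2*(y + 6) + x*(-y^2 - 9*y - 18) - 7*y^2 - 112*y - 420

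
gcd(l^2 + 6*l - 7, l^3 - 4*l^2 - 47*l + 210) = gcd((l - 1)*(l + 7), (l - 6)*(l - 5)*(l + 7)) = l + 7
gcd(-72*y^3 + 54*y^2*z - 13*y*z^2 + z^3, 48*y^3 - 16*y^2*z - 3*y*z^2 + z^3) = 12*y^2 - 7*y*z + z^2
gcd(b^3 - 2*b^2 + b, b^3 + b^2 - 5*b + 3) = b^2 - 2*b + 1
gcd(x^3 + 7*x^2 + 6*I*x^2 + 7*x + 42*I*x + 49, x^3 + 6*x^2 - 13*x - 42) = x + 7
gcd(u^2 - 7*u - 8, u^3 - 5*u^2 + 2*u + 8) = u + 1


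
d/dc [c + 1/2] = 1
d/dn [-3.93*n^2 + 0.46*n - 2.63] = 0.46 - 7.86*n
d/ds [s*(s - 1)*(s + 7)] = 3*s^2 + 12*s - 7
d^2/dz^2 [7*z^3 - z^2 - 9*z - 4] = 42*z - 2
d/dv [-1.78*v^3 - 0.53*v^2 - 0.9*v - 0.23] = -5.34*v^2 - 1.06*v - 0.9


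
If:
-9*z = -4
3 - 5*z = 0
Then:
No Solution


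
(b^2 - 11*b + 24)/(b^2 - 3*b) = (b - 8)/b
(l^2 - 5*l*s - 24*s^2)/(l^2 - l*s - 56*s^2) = (l + 3*s)/(l + 7*s)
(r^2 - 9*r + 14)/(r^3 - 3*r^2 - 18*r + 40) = (r - 7)/(r^2 - r - 20)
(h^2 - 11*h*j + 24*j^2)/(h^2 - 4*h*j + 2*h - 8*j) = (h^2 - 11*h*j + 24*j^2)/(h^2 - 4*h*j + 2*h - 8*j)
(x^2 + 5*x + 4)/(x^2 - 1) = (x + 4)/(x - 1)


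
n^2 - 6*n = n*(n - 6)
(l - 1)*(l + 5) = l^2 + 4*l - 5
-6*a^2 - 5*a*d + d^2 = (-6*a + d)*(a + d)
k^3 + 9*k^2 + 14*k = k*(k + 2)*(k + 7)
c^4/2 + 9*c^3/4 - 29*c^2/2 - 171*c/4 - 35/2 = (c/2 + 1)*(c - 5)*(c + 1/2)*(c + 7)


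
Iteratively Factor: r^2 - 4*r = (r)*(r - 4)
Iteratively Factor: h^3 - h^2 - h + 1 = (h + 1)*(h^2 - 2*h + 1) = (h - 1)*(h + 1)*(h - 1)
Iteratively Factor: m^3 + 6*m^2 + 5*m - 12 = (m + 4)*(m^2 + 2*m - 3) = (m + 3)*(m + 4)*(m - 1)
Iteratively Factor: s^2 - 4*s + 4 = (s - 2)*(s - 2)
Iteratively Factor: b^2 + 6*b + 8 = (b + 2)*(b + 4)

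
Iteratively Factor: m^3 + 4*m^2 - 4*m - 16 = (m + 4)*(m^2 - 4) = (m - 2)*(m + 4)*(m + 2)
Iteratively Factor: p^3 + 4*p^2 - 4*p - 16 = (p + 2)*(p^2 + 2*p - 8) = (p + 2)*(p + 4)*(p - 2)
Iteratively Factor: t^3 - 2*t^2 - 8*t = (t + 2)*(t^2 - 4*t) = t*(t + 2)*(t - 4)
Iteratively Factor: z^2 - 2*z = (z - 2)*(z)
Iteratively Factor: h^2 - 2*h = (h)*(h - 2)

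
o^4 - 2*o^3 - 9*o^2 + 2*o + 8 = (o - 4)*(o - 1)*(o + 1)*(o + 2)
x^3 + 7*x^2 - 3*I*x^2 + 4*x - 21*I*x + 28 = (x + 7)*(x - 4*I)*(x + I)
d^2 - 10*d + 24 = (d - 6)*(d - 4)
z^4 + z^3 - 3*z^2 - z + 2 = (z - 1)^2*(z + 1)*(z + 2)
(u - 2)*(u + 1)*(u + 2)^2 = u^4 + 3*u^3 - 2*u^2 - 12*u - 8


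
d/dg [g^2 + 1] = 2*g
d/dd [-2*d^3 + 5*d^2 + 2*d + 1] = -6*d^2 + 10*d + 2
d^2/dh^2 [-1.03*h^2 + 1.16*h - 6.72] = -2.06000000000000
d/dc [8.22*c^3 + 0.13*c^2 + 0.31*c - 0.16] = 24.66*c^2 + 0.26*c + 0.31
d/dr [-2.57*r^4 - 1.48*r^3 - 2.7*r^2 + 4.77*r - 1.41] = -10.28*r^3 - 4.44*r^2 - 5.4*r + 4.77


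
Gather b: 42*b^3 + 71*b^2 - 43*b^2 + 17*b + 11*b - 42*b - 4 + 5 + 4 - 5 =42*b^3 + 28*b^2 - 14*b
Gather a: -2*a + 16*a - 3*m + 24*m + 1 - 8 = 14*a + 21*m - 7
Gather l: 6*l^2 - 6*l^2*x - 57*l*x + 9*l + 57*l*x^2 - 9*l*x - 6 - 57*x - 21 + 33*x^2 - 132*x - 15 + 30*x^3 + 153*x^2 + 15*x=l^2*(6 - 6*x) + l*(57*x^2 - 66*x + 9) + 30*x^3 + 186*x^2 - 174*x - 42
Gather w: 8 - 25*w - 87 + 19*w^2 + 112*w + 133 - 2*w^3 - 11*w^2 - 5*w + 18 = -2*w^3 + 8*w^2 + 82*w + 72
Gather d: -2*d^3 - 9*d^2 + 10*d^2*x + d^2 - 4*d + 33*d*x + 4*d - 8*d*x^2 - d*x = -2*d^3 + d^2*(10*x - 8) + d*(-8*x^2 + 32*x)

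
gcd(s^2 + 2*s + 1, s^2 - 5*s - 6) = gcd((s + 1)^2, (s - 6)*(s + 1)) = s + 1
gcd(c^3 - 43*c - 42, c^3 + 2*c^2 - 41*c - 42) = c + 1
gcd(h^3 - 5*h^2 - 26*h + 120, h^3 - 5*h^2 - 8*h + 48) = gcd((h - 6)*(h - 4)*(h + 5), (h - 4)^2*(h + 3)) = h - 4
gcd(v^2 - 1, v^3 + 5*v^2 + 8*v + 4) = v + 1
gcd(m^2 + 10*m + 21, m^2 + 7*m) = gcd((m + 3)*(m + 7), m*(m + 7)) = m + 7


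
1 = 1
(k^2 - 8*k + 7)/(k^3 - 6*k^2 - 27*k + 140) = (k - 1)/(k^2 + k - 20)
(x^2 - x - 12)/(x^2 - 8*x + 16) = (x + 3)/(x - 4)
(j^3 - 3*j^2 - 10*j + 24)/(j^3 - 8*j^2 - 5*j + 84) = (j - 2)/(j - 7)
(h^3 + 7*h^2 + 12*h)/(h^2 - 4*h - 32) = h*(h + 3)/(h - 8)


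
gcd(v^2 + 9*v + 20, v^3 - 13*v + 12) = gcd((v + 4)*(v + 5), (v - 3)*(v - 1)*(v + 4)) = v + 4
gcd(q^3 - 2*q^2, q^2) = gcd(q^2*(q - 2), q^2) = q^2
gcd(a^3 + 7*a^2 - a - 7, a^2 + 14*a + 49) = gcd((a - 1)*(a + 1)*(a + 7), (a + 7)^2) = a + 7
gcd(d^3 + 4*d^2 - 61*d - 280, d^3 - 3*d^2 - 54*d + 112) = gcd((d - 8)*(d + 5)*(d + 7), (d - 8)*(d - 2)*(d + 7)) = d^2 - d - 56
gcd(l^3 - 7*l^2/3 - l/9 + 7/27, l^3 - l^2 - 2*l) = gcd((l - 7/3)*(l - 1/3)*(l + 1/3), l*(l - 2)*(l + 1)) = 1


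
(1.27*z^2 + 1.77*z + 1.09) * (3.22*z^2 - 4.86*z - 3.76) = 4.0894*z^4 - 0.472799999999999*z^3 - 9.8676*z^2 - 11.9526*z - 4.0984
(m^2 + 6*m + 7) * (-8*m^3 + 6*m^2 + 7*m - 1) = -8*m^5 - 42*m^4 - 13*m^3 + 83*m^2 + 43*m - 7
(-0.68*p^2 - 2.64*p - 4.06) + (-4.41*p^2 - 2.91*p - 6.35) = -5.09*p^2 - 5.55*p - 10.41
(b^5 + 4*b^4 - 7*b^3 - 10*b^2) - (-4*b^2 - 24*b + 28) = b^5 + 4*b^4 - 7*b^3 - 6*b^2 + 24*b - 28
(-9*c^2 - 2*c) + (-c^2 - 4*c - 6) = -10*c^2 - 6*c - 6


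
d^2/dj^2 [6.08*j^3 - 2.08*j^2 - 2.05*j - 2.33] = 36.48*j - 4.16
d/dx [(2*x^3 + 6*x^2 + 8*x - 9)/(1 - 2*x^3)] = 4*(3*x^4 + 8*x^3 - 12*x^2 + 3*x + 2)/(4*x^6 - 4*x^3 + 1)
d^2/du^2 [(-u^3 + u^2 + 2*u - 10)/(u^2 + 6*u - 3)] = 2*(-43*u^3 + 33*u^2 - 189*u - 345)/(u^6 + 18*u^5 + 99*u^4 + 108*u^3 - 297*u^2 + 162*u - 27)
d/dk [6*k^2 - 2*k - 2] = 12*k - 2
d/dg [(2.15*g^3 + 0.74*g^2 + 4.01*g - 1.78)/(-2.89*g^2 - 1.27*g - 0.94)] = (-6.2135*g^4 - 5.461*g^3 + 4.5861*g^2 - 11.6796*g - 6.03)/(8.3521*g^4 + 7.3406*g^3 + 7.0461*g^2 + 2.3876*g + 0.8836)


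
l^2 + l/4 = l*(l + 1/4)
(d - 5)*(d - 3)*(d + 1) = d^3 - 7*d^2 + 7*d + 15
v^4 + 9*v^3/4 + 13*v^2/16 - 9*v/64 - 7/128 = (v - 1/4)*(v + 1/4)*(v + 1/2)*(v + 7/4)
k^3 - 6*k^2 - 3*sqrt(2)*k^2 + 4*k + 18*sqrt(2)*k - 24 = (k - 6)*(k - 2*sqrt(2))*(k - sqrt(2))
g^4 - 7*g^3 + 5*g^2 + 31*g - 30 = (g - 5)*(g - 3)*(g - 1)*(g + 2)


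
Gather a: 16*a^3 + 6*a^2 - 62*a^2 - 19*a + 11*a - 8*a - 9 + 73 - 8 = 16*a^3 - 56*a^2 - 16*a + 56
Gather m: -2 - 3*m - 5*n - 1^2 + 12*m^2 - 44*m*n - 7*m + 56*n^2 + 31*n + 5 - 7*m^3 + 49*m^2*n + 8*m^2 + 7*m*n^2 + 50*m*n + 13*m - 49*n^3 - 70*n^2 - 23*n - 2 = -7*m^3 + m^2*(49*n + 20) + m*(7*n^2 + 6*n + 3) - 49*n^3 - 14*n^2 + 3*n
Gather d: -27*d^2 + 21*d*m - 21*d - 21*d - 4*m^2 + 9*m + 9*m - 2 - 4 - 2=-27*d^2 + d*(21*m - 42) - 4*m^2 + 18*m - 8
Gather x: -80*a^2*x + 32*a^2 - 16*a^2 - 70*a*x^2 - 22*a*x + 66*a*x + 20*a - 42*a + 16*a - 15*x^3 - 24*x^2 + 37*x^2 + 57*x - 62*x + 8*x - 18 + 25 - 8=16*a^2 - 6*a - 15*x^3 + x^2*(13 - 70*a) + x*(-80*a^2 + 44*a + 3) - 1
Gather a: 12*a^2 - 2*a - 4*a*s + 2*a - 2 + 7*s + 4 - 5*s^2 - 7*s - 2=12*a^2 - 4*a*s - 5*s^2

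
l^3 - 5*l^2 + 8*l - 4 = (l - 2)^2*(l - 1)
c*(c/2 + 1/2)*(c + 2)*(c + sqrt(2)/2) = c^4/2 + sqrt(2)*c^3/4 + 3*c^3/2 + c^2 + 3*sqrt(2)*c^2/4 + sqrt(2)*c/2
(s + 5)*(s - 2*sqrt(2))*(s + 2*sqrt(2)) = s^3 + 5*s^2 - 8*s - 40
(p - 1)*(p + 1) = p^2 - 1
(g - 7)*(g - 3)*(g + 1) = g^3 - 9*g^2 + 11*g + 21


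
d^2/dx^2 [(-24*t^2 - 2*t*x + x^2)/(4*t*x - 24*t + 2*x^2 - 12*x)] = (-4*(t + x - 3)^2*(24*t^2 + 2*t*x - x^2) + (24*t^2 + 2*t*x - x^2 + 4*(t - x)*(t + x - 3))*(2*t*x - 12*t + x^2 - 6*x) + (2*t*x - 12*t + x^2 - 6*x)^2)/(2*t*x - 12*t + x^2 - 6*x)^3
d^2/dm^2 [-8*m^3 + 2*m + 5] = -48*m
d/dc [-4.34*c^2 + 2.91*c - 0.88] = 2.91 - 8.68*c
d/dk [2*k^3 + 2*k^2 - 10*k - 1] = 6*k^2 + 4*k - 10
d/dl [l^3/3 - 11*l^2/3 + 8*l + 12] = l^2 - 22*l/3 + 8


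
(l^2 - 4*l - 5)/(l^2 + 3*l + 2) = (l - 5)/(l + 2)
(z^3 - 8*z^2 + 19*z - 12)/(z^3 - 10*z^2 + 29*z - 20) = (z - 3)/(z - 5)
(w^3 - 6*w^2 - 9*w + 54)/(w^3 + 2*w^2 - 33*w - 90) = (w - 3)/(w + 5)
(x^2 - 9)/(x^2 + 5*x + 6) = (x - 3)/(x + 2)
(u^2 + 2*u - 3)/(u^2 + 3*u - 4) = (u + 3)/(u + 4)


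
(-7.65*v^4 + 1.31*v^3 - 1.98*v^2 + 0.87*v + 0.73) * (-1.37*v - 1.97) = 10.4805*v^5 + 13.2758*v^4 + 0.1319*v^3 + 2.7087*v^2 - 2.714*v - 1.4381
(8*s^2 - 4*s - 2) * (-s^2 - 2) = -8*s^4 + 4*s^3 - 14*s^2 + 8*s + 4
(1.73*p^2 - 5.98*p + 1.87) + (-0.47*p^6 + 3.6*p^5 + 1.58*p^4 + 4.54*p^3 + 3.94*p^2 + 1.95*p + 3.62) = -0.47*p^6 + 3.6*p^5 + 1.58*p^4 + 4.54*p^3 + 5.67*p^2 - 4.03*p + 5.49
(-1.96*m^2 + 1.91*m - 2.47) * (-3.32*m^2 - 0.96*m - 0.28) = 6.5072*m^4 - 4.4596*m^3 + 6.9156*m^2 + 1.8364*m + 0.6916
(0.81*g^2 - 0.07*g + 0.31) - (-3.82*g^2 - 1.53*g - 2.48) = 4.63*g^2 + 1.46*g + 2.79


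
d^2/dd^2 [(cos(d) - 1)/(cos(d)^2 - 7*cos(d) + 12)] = (-9*(1 - cos(2*d))^2*cos(d) - 3*(1 - cos(2*d))^2 - 199*cos(d) - 190*cos(2*d) + 45*cos(3*d) + 2*cos(5*d) + 198)/(4*(cos(d) - 4)^3*(cos(d) - 3)^3)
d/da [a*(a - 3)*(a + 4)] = 3*a^2 + 2*a - 12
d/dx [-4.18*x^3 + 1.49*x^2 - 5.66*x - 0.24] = -12.54*x^2 + 2.98*x - 5.66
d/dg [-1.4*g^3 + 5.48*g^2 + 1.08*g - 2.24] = -4.2*g^2 + 10.96*g + 1.08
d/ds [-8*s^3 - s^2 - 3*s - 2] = -24*s^2 - 2*s - 3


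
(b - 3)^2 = b^2 - 6*b + 9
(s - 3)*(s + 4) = s^2 + s - 12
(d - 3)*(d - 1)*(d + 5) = d^3 + d^2 - 17*d + 15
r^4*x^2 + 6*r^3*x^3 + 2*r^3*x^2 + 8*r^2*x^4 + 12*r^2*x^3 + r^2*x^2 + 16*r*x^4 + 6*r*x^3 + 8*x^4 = (r + 2*x)*(r + 4*x)*(r*x + x)^2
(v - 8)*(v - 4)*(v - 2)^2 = v^4 - 16*v^3 + 84*v^2 - 176*v + 128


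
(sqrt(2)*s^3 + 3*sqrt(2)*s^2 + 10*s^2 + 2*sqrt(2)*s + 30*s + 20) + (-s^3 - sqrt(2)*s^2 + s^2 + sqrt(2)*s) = -s^3 + sqrt(2)*s^3 + 2*sqrt(2)*s^2 + 11*s^2 + 3*sqrt(2)*s + 30*s + 20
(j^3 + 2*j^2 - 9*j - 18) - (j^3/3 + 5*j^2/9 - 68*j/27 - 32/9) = 2*j^3/3 + 13*j^2/9 - 175*j/27 - 130/9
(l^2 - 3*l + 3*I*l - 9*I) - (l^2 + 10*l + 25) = -13*l + 3*I*l - 25 - 9*I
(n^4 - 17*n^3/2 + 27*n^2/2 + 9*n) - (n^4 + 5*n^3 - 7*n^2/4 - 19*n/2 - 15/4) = -27*n^3/2 + 61*n^2/4 + 37*n/2 + 15/4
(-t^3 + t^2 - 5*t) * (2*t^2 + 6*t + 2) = -2*t^5 - 4*t^4 - 6*t^3 - 28*t^2 - 10*t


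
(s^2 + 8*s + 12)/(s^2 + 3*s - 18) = (s + 2)/(s - 3)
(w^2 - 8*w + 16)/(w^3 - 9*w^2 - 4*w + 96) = (w - 4)/(w^2 - 5*w - 24)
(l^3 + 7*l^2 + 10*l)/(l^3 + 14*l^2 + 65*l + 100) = l*(l + 2)/(l^2 + 9*l + 20)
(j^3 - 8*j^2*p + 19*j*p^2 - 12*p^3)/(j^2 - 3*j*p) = j - 5*p + 4*p^2/j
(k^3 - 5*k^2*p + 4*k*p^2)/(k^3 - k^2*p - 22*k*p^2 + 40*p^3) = k*(-k + p)/(-k^2 - 3*k*p + 10*p^2)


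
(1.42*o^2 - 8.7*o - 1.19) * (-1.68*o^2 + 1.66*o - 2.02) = -2.3856*o^4 + 16.9732*o^3 - 15.3112*o^2 + 15.5986*o + 2.4038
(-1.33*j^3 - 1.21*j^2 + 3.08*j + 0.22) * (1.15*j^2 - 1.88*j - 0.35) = -1.5295*j^5 + 1.1089*j^4 + 6.2823*j^3 - 5.1139*j^2 - 1.4916*j - 0.077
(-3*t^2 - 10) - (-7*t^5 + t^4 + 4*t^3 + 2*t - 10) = 7*t^5 - t^4 - 4*t^3 - 3*t^2 - 2*t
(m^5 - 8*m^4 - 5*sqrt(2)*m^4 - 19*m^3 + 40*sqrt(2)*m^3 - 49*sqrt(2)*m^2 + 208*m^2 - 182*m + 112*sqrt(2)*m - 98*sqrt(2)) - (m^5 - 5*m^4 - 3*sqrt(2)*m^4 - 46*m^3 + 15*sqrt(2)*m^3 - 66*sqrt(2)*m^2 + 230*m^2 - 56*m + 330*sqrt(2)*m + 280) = -3*m^4 - 2*sqrt(2)*m^4 + 27*m^3 + 25*sqrt(2)*m^3 - 22*m^2 + 17*sqrt(2)*m^2 - 218*sqrt(2)*m - 126*m - 280 - 98*sqrt(2)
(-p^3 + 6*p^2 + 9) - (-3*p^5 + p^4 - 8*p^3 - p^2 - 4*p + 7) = 3*p^5 - p^4 + 7*p^3 + 7*p^2 + 4*p + 2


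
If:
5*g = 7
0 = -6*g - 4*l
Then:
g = 7/5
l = -21/10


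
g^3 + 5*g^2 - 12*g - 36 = (g - 3)*(g + 2)*(g + 6)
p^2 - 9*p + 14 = (p - 7)*(p - 2)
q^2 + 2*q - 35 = (q - 5)*(q + 7)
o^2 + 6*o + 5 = (o + 1)*(o + 5)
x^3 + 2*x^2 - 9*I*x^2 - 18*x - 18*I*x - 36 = (x + 2)*(x - 6*I)*(x - 3*I)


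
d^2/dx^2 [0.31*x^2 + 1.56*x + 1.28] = 0.620000000000000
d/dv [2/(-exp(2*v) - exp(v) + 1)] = (4*exp(v) + 2)*exp(v)/(exp(2*v) + exp(v) - 1)^2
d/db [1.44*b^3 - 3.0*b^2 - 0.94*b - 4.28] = 4.32*b^2 - 6.0*b - 0.94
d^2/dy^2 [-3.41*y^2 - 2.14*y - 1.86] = -6.82000000000000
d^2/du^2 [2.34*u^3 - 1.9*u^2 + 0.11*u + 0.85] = 14.04*u - 3.8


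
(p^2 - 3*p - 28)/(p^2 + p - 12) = (p - 7)/(p - 3)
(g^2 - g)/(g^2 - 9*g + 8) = g/(g - 8)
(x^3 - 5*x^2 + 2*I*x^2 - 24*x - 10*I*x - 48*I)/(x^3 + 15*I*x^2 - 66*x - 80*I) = (x^2 - 5*x - 24)/(x^2 + 13*I*x - 40)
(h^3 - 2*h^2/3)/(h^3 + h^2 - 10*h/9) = 3*h/(3*h + 5)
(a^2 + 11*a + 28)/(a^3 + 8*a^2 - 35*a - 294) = (a + 4)/(a^2 + a - 42)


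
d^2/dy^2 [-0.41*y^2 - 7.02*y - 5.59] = -0.820000000000000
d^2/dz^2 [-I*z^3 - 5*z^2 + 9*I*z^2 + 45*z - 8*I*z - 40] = -6*I*z - 10 + 18*I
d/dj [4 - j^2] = -2*j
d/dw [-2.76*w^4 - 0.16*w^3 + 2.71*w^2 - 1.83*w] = -11.04*w^3 - 0.48*w^2 + 5.42*w - 1.83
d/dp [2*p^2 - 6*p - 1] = 4*p - 6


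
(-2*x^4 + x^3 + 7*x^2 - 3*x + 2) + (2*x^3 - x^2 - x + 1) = -2*x^4 + 3*x^3 + 6*x^2 - 4*x + 3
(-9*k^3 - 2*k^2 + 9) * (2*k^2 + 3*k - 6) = -18*k^5 - 31*k^4 + 48*k^3 + 30*k^2 + 27*k - 54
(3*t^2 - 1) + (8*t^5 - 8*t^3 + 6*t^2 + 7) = 8*t^5 - 8*t^3 + 9*t^2 + 6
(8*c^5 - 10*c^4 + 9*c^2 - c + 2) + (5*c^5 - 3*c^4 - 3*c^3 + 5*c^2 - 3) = 13*c^5 - 13*c^4 - 3*c^3 + 14*c^2 - c - 1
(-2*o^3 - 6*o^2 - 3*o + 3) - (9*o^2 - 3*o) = -2*o^3 - 15*o^2 + 3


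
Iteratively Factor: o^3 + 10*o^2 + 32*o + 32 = (o + 4)*(o^2 + 6*o + 8) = (o + 2)*(o + 4)*(o + 4)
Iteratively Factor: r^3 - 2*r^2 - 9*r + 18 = (r - 3)*(r^2 + r - 6) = (r - 3)*(r + 3)*(r - 2)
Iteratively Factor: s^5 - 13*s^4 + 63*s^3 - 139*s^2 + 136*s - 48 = (s - 3)*(s^4 - 10*s^3 + 33*s^2 - 40*s + 16) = (s - 4)*(s - 3)*(s^3 - 6*s^2 + 9*s - 4) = (s - 4)^2*(s - 3)*(s^2 - 2*s + 1) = (s - 4)^2*(s - 3)*(s - 1)*(s - 1)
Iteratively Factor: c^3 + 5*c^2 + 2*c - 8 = (c + 2)*(c^2 + 3*c - 4) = (c + 2)*(c + 4)*(c - 1)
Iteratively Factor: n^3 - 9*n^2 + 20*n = (n)*(n^2 - 9*n + 20) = n*(n - 4)*(n - 5)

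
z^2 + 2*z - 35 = (z - 5)*(z + 7)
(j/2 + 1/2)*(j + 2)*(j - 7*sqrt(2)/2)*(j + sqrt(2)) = j^4/2 - 5*sqrt(2)*j^3/4 + 3*j^3/2 - 15*sqrt(2)*j^2/4 - 5*j^2/2 - 21*j/2 - 5*sqrt(2)*j/2 - 7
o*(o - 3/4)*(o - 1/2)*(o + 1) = o^4 - o^3/4 - 7*o^2/8 + 3*o/8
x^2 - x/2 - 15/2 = (x - 3)*(x + 5/2)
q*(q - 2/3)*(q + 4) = q^3 + 10*q^2/3 - 8*q/3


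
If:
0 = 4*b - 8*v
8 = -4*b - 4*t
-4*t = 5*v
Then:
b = -16/3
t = 10/3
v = -8/3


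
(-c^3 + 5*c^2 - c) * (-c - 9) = c^4 + 4*c^3 - 44*c^2 + 9*c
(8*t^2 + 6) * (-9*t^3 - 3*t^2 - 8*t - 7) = -72*t^5 - 24*t^4 - 118*t^3 - 74*t^2 - 48*t - 42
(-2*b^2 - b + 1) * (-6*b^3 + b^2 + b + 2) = 12*b^5 + 4*b^4 - 9*b^3 - 4*b^2 - b + 2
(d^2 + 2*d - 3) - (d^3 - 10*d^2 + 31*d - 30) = -d^3 + 11*d^2 - 29*d + 27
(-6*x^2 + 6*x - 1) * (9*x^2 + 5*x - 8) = -54*x^4 + 24*x^3 + 69*x^2 - 53*x + 8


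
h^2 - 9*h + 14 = (h - 7)*(h - 2)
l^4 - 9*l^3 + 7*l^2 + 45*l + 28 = (l - 7)*(l - 4)*(l + 1)^2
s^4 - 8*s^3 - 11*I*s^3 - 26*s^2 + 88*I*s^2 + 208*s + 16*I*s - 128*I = (s - 8)*(s - 8*I)*(s - 2*I)*(s - I)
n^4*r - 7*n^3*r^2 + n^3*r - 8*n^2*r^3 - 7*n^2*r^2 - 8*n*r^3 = n*(n - 8*r)*(n + r)*(n*r + r)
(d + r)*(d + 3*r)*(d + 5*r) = d^3 + 9*d^2*r + 23*d*r^2 + 15*r^3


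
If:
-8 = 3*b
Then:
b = -8/3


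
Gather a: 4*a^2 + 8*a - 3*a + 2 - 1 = 4*a^2 + 5*a + 1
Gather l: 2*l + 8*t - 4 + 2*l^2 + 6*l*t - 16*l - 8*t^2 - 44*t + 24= 2*l^2 + l*(6*t - 14) - 8*t^2 - 36*t + 20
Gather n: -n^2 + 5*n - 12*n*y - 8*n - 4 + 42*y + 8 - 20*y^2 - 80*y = -n^2 + n*(-12*y - 3) - 20*y^2 - 38*y + 4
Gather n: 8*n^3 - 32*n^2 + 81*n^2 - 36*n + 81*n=8*n^3 + 49*n^2 + 45*n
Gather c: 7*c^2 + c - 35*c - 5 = 7*c^2 - 34*c - 5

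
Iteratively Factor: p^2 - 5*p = (p - 5)*(p)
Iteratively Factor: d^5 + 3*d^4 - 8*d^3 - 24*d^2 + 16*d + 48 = (d - 2)*(d^4 + 5*d^3 + 2*d^2 - 20*d - 24) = (d - 2)^2*(d^3 + 7*d^2 + 16*d + 12) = (d - 2)^2*(d + 3)*(d^2 + 4*d + 4) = (d - 2)^2*(d + 2)*(d + 3)*(d + 2)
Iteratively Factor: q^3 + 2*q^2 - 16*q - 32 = (q + 4)*(q^2 - 2*q - 8) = (q - 4)*(q + 4)*(q + 2)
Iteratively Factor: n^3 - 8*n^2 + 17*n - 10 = (n - 2)*(n^2 - 6*n + 5) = (n - 5)*(n - 2)*(n - 1)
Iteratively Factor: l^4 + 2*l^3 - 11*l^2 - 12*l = (l + 1)*(l^3 + l^2 - 12*l) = (l + 1)*(l + 4)*(l^2 - 3*l) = (l - 3)*(l + 1)*(l + 4)*(l)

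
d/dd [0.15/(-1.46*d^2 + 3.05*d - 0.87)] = (0.438*d - 0.4575)/(1.46*d^2 - 3.05*d + 0.87)^2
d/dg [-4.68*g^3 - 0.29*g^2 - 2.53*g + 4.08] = -14.04*g^2 - 0.58*g - 2.53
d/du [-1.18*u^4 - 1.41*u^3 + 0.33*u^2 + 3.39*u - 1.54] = -4.72*u^3 - 4.23*u^2 + 0.66*u + 3.39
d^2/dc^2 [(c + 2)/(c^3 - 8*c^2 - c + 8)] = 2*((c + 2)*(-3*c^2 + 16*c + 1)^2 + (-3*c^2 + 16*c - (c + 2)*(3*c - 8) + 1)*(c^3 - 8*c^2 - c + 8))/(c^3 - 8*c^2 - c + 8)^3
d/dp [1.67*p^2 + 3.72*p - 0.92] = 3.34*p + 3.72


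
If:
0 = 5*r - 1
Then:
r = 1/5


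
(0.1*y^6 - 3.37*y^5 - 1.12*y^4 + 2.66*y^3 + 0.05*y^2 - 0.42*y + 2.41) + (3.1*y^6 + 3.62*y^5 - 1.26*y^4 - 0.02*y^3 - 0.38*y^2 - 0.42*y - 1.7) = 3.2*y^6 + 0.25*y^5 - 2.38*y^4 + 2.64*y^3 - 0.33*y^2 - 0.84*y + 0.71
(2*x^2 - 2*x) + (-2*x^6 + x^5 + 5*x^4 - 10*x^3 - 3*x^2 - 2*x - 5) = -2*x^6 + x^5 + 5*x^4 - 10*x^3 - x^2 - 4*x - 5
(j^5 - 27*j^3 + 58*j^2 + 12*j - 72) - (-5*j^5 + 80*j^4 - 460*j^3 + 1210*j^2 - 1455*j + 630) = 6*j^5 - 80*j^4 + 433*j^3 - 1152*j^2 + 1467*j - 702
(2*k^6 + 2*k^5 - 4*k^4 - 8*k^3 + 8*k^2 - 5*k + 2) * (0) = 0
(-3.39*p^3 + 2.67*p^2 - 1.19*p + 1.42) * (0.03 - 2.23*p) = 7.5597*p^4 - 6.0558*p^3 + 2.7338*p^2 - 3.2023*p + 0.0426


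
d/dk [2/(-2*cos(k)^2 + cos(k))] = 2*(sin(k)/cos(k)^2 - 4*tan(k))/(2*cos(k) - 1)^2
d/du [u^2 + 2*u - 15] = 2*u + 2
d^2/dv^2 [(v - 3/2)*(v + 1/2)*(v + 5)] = 6*v + 8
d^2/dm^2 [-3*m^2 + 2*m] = -6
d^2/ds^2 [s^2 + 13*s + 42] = 2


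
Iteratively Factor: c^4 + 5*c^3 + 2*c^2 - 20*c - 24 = (c - 2)*(c^3 + 7*c^2 + 16*c + 12) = (c - 2)*(c + 2)*(c^2 + 5*c + 6) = (c - 2)*(c + 2)^2*(c + 3)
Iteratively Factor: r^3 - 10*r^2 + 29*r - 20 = (r - 5)*(r^2 - 5*r + 4) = (r - 5)*(r - 1)*(r - 4)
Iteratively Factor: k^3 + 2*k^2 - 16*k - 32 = (k + 4)*(k^2 - 2*k - 8) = (k + 2)*(k + 4)*(k - 4)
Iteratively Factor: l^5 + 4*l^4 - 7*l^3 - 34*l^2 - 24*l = (l)*(l^4 + 4*l^3 - 7*l^2 - 34*l - 24) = l*(l + 1)*(l^3 + 3*l^2 - 10*l - 24) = l*(l + 1)*(l + 4)*(l^2 - l - 6) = l*(l - 3)*(l + 1)*(l + 4)*(l + 2)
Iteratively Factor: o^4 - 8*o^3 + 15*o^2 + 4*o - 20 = (o - 2)*(o^3 - 6*o^2 + 3*o + 10) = (o - 2)*(o + 1)*(o^2 - 7*o + 10) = (o - 5)*(o - 2)*(o + 1)*(o - 2)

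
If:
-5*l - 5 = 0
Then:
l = -1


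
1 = 1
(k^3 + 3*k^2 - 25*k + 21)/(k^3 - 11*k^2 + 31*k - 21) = (k + 7)/(k - 7)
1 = 1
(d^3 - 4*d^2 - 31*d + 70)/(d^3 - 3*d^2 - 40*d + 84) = (d + 5)/(d + 6)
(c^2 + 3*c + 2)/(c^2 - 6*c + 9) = (c^2 + 3*c + 2)/(c^2 - 6*c + 9)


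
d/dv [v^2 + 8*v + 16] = 2*v + 8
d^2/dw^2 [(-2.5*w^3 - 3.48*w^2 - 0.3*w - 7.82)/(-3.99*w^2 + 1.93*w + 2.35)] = (128.655932*w^3 + 1010.784912*w^2 - 261.601644*w + 240.621196)/(63.521199*w^6 - 92.177379*w^5 - 67.649652*w^4 + 101.390813*w^3 + 39.84378*w^2 - 31.975275*w - 12.977875)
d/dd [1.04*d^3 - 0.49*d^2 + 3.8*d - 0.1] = 3.12*d^2 - 0.98*d + 3.8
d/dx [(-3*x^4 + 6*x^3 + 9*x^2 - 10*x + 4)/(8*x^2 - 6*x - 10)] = (-24*x^5 + 51*x^4 + 24*x^3 - 77*x^2 - 122*x + 62)/(2*(16*x^4 - 24*x^3 - 31*x^2 + 30*x + 25))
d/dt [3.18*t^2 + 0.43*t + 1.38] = 6.36*t + 0.43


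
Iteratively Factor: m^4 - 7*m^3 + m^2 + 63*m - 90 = (m - 5)*(m^3 - 2*m^2 - 9*m + 18) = (m - 5)*(m - 2)*(m^2 - 9) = (m - 5)*(m - 3)*(m - 2)*(m + 3)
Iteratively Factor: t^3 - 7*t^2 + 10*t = (t - 5)*(t^2 - 2*t) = t*(t - 5)*(t - 2)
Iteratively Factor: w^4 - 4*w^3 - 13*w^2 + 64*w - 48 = (w - 4)*(w^3 - 13*w + 12) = (w - 4)*(w + 4)*(w^2 - 4*w + 3) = (w - 4)*(w - 3)*(w + 4)*(w - 1)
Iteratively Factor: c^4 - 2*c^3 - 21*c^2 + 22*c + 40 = (c - 2)*(c^3 - 21*c - 20) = (c - 5)*(c - 2)*(c^2 + 5*c + 4) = (c - 5)*(c - 2)*(c + 1)*(c + 4)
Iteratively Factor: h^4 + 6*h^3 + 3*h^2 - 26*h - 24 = (h + 1)*(h^3 + 5*h^2 - 2*h - 24) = (h + 1)*(h + 3)*(h^2 + 2*h - 8) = (h - 2)*(h + 1)*(h + 3)*(h + 4)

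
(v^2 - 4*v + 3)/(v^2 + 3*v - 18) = (v - 1)/(v + 6)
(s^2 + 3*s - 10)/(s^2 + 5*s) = (s - 2)/s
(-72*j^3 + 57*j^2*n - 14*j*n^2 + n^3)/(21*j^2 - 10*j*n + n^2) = (-24*j^2 + 11*j*n - n^2)/(7*j - n)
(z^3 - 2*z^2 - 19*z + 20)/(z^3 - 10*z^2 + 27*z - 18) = (z^2 - z - 20)/(z^2 - 9*z + 18)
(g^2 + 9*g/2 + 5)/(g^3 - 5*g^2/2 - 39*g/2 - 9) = (2*g^2 + 9*g + 10)/(2*g^3 - 5*g^2 - 39*g - 18)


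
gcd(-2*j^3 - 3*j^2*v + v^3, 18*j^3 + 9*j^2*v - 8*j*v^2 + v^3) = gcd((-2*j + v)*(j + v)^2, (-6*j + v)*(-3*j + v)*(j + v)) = j + v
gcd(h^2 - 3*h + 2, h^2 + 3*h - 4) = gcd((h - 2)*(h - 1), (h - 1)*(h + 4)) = h - 1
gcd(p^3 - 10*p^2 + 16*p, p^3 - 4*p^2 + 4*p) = p^2 - 2*p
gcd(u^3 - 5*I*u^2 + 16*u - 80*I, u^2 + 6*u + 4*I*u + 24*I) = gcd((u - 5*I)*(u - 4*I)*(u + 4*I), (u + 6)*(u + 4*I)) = u + 4*I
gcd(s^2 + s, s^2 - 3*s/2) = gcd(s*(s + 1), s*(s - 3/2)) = s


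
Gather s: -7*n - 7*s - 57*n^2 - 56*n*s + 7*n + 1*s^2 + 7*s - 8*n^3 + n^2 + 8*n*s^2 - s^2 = -8*n^3 - 56*n^2 + 8*n*s^2 - 56*n*s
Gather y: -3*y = -3*y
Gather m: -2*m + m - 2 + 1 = -m - 1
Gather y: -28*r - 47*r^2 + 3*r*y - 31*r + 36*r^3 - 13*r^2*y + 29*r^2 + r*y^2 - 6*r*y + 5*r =36*r^3 - 18*r^2 + r*y^2 - 54*r + y*(-13*r^2 - 3*r)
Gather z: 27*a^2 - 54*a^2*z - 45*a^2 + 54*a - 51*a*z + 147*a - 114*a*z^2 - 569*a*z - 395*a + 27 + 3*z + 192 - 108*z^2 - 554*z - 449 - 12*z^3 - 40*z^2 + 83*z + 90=-18*a^2 - 194*a - 12*z^3 + z^2*(-114*a - 148) + z*(-54*a^2 - 620*a - 468) - 140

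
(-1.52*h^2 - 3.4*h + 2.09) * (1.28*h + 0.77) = -1.9456*h^3 - 5.5224*h^2 + 0.0571999999999999*h + 1.6093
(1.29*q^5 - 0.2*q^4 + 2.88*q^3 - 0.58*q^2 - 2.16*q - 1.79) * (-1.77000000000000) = -2.2833*q^5 + 0.354*q^4 - 5.0976*q^3 + 1.0266*q^2 + 3.8232*q + 3.1683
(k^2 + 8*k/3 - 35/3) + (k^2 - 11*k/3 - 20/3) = 2*k^2 - k - 55/3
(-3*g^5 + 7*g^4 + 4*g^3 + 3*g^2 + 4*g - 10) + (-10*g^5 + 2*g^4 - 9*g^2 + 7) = -13*g^5 + 9*g^4 + 4*g^3 - 6*g^2 + 4*g - 3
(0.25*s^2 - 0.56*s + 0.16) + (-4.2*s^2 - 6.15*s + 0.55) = -3.95*s^2 - 6.71*s + 0.71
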